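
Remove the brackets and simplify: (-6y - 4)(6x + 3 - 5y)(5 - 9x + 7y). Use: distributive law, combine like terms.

-366xy + 324x^2y - 522xy^2 - 74y + 164y^2 + 210y^3 - 12x + 216x^2 - 60

(-6y - 4)(6x + 3 - 5y)(5 - 9x + 7y)
= (-36xy - 18y + 30y^2 - 24x - 12 + 20y)(5 - 9x + 7y)    [distributive law]
= (-36xy + 2y + 30y^2 - 24x - 12)(5 - 9x + 7y)    [combine like terms]
= -180xy + 324x^2y - 252xy^2 + 10y - 18xy + 14y^2 + 150y^2 - 270xy^2 + 210y^3 - 120x + 216x^2 - 168xy - 60 + 108x - 84y    [distributive law]
= -366xy + 324x^2y - 522xy^2 - 74y + 164y^2 + 210y^3 - 12x + 216x^2 - 60    [combine like terms]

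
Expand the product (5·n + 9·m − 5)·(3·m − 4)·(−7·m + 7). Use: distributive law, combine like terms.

(5·n + 9·m − 5)·(3·m − 4)·(−7·m + 7)
= (15·m·n − 20·n + 27·m^2 − 36·m − 15·m + 20)·(−7·m + 7)    [distributive law]
= (15·m·n − 20·n + 27·m^2 − 51·m + 20)·(−7·m + 7)    [combine like terms]
= −105·m^2·n + 105·m·n + 140·m·n − 140·n − 189·m^3 + 189·m^2 + 357·m^2 − 357·m − 140·m + 140    [distributive law]
= −105·m^2·n + 245·m·n − 140·n − 189·m^3 + 546·m^2 − 497·m + 140    [combine like terms]

−105·m^2·n + 245·m·n − 140·n − 189·m^3 + 546·m^2 − 497·m + 140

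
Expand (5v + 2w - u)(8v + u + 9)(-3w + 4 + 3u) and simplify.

-120v^2w + 160v^2 + 120uv^2 + 57uvw + 123uv - 9u^2v - 71vw + 180v - 48vw^2 - 6uw^2 + 89uw + 9u^2w - 54w^2 + 72w - 31u^2 - 3u^3 - 36u

(5v + 2w - u)(8v + u + 9)(-3w + 4 + 3u)
= (40v^2 + 5uv + 45v + 16vw + 2uw + 18w - 8uv - u^2 - 9u)(-3w + 4 + 3u)    [distributive law]
= (40v^2 - 3uv + 45v + 16vw + 2uw + 18w - u^2 - 9u)(-3w + 4 + 3u)    [combine like terms]
= -120v^2w + 160v^2 + 120uv^2 + 9uvw - 12uv - 9u^2v - 135vw + 180v + 135uv - 48vw^2 + 64vw + 48uvw - 6uw^2 + 8uw + 6u^2w - 54w^2 + 72w + 54uw + 3u^2w - 4u^2 - 3u^3 + 27uw - 36u - 27u^2    [distributive law]
= -120v^2w + 160v^2 + 120uv^2 + 57uvw + 123uv - 9u^2v - 71vw + 180v - 48vw^2 - 6uw^2 + 89uw + 9u^2w - 54w^2 + 72w - 31u^2 - 3u^3 - 36u    [combine like terms]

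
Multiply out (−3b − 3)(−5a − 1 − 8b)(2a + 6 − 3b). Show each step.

30a^2b + 99ab + 3ab^2 + 153b + 63b^2 − 72b^3 + 30a^2 + 96a + 18

(−3b − 3)(−5a − 1 − 8b)(2a + 6 − 3b)
= (15ab + 3b + 24b^2 + 15a + 3 + 24b)(2a + 6 − 3b)    [distributive law]
= (15ab + 27b + 24b^2 + 15a + 3)(2a + 6 − 3b)    [combine like terms]
= 30a^2b + 90ab − 45ab^2 + 54ab + 162b − 81b^2 + 48ab^2 + 144b^2 − 72b^3 + 30a^2 + 90a − 45ab + 6a + 18 − 9b    [distributive law]
= 30a^2b + 99ab + 3ab^2 + 153b + 63b^2 − 72b^3 + 30a^2 + 96a + 18    [combine like terms]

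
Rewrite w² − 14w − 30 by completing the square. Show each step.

w² − 14w − 30
= w² − 14w + 49 − 49 − 30    [add and subtract 49]
= (w − 7)² − 49 − 30    [perfect-square identity]
= (w − 7)² − 79    [combine constants]

(w − 7)² − 79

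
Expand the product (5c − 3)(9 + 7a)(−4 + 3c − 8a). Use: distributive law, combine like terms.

(5c − 3)(9 + 7a)(−4 + 3c − 8a)
= (45c + 35ac − 27 − 21a)(−4 + 3c − 8a)    [distributive law]
= −180c + 135c^2 − 360ac − 140ac + 105ac^2 − 280a^2c + 108 − 81c + 216a + 84a − 63ac + 168a^2    [distributive law]
= −261c + 135c^2 − 563ac + 105ac^2 − 280a^2c + 108 + 300a + 168a^2    [combine like terms]

−261c + 135c^2 − 563ac + 105ac^2 − 280a^2c + 108 + 300a + 168a^2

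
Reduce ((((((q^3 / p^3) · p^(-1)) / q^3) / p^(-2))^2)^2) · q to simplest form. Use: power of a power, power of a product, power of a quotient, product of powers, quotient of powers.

((((((q^3 / p^3) · p^(-1)) / q^3) / p^(-2))^2)^2) · q
= (((((q^3 / p^3) · p^(-1)) / q^3) / p^(-2))^4) · q    [power of a power]
= (((((q^3 / p^3) · p^(-1)) / q^3)^4) / ((p^(-2))^4)) · q    [power of a quotient]
= (((((q^3 / p^3) · p^(-1))^4) / ((q^3)^4)) / ((p^(-2))^4)) · q    [power of a quotient]
= (((((q^3 / p^3)^4) · ((p^(-1))^4)) / ((q^3)^4)) / ((p^(-2))^4)) · q    [power of a product]
= ((((((q^3)^4) / ((p^3)^4)) · ((p^(-1))^4)) / ((q^3)^4)) / ((p^(-2))^4)) · q    [power of a quotient]
= ((((q^12 / ((p^3)^4)) · ((p^(-1))^4)) / ((q^3)^4)) / ((p^(-2))^4)) · q    [power of a power]
= ((((q^12 / p^12) · ((p^(-1))^4)) / ((q^3)^4)) / ((p^(-2))^4)) · q    [power of a power]
= ((((q^12 / p^12) · p^(-4)) / ((q^3)^4)) / ((p^(-2))^4)) · q    [power of a power]
= ((((q^12 / p^12) · p^(-4)) / q^12) / ((p^(-2))^4)) · q    [power of a power]
= ((((q^12 / p^12) · p^(-4)) / q^12) / p^(-8)) · q    [power of a power]
= p^(-8)q    [quotient of powers; product of powers]

p^(-8)q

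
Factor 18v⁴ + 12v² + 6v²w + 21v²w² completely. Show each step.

18v⁴ + 12v² + 6v²w + 21v²w²
= 3(6v⁴ + 4v² + 2v²w + 7v²w²)    [factor out 3]
= 3v²(6v² + 4 + 2w + 7w²)    [factor out v²]

3v²(6v² + 4 + 2w + 7w²)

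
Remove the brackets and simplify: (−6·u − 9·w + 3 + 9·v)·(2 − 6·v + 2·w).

−12·u + 36·u·v − 12·u·w − 12·w + 72·v·w − 18·w² + 6 − 54·v²

(−6·u − 9·w + 3 + 9·v)·(2 − 6·v + 2·w)
= −12·u + 36·u·v − 12·u·w − 18·w + 54·v·w − 18·w² + 6 − 18·v + 6·w + 18·v − 54·v² + 18·v·w    [distributive law]
= −12·u + 36·u·v − 12·u·w − 12·w + 72·v·w − 18·w² + 6 − 54·v²    [combine like terms]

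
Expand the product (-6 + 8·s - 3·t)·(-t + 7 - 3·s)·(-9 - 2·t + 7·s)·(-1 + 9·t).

(-6 + 8·s - 3·t)·(-t + 7 - 3·s)·(-9 - 2·t + 7·s)·(-1 + 9·t)
= (6·t - 42 + 18·s - 8·s·t + 56·s - 24·s^2 + 3·t^2 - 21·t + 9·s·t)·(-9 - 2·t + 7·s)·(-1 + 9·t)    [distributive law]
= (-15·t - 42 + 74·s + s·t - 24·s^2 + 3·t^2)·(-9 - 2·t + 7·s)·(-1 + 9·t)    [combine like terms]
= (135·t + 30·t^2 - 105·s·t + 378 + 84·t - 294·s - 666·s - 148·s·t + 518·s^2 - 9·s·t - 2·s·t^2 + 7·s^2·t + 216·s^2 + 48·s^2·t - 168·s^3 - 27·t^2 - 6·t^3 + 21·s·t^2)·(-1 + 9·t)    [distributive law]
= (219·t + 3·t^2 - 262·s·t + 378 - 960·s + 734·s^2 + 19·s·t^2 + 55·s^2·t - 168·s^3 - 6·t^3)·(-1 + 9·t)    [combine like terms]
= -219·t + 1971·t^2 - 3·t^2 + 27·t^3 + 262·s·t - 2358·s·t^2 - 378 + 3402·t + 960·s - 8640·s·t - 734·s^2 + 6606·s^2·t - 19·s·t^2 + 171·s·t^3 - 55·s^2·t + 495·s^2·t^2 + 168·s^3 - 1512·s^3·t + 6·t^3 - 54·t^4    [distributive law]
= 3183·t + 1968·t^2 + 33·t^3 - 8378·s·t - 2377·s·t^2 - 378 + 960·s - 734·s^2 + 6551·s^2·t + 171·s·t^3 + 495·s^2·t^2 + 168·s^3 - 1512·s^3·t - 54·t^4    [combine like terms]

3183·t + 1968·t^2 + 33·t^3 - 8378·s·t - 2377·s·t^2 - 378 + 960·s - 734·s^2 + 6551·s^2·t + 171·s·t^3 + 495·s^2·t^2 + 168·s^3 - 1512·s^3·t - 54·t^4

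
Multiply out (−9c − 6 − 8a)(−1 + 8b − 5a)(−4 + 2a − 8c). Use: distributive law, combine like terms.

−84c − 466ac − 72c^2 + 672bc + 368abc + 576bc^2 − 230a^2c − 360ac^2 − 24 − 140a + 192b + 160ab − 84a^2 − 128a^2b + 80a^3

(−9c − 6 − 8a)(−1 + 8b − 5a)(−4 + 2a − 8c)
= (9c − 72bc + 45ac + 6 − 48b + 30a + 8a − 64ab + 40a^2)(−4 + 2a − 8c)    [distributive law]
= (9c − 72bc + 45ac + 6 − 48b + 38a − 64ab + 40a^2)(−4 + 2a − 8c)    [combine like terms]
= −36c + 18ac − 72c^2 + 288bc − 144abc + 576bc^2 − 180ac + 90a^2c − 360ac^2 − 24 + 12a − 48c + 192b − 96ab + 384bc − 152a + 76a^2 − 304ac + 256ab − 128a^2b + 512abc − 160a^2 + 80a^3 − 320a^2c    [distributive law]
= −84c − 466ac − 72c^2 + 672bc + 368abc + 576bc^2 − 230a^2c − 360ac^2 − 24 − 140a + 192b + 160ab − 84a^2 − 128a^2b + 80a^3    [combine like terms]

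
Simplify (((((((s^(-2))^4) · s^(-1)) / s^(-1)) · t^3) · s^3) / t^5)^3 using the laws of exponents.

(((((((s^(-2))^4) · s^(-1)) / s^(-1)) · t^3) · s^3) / t^5)^3
= (((((((s^(-2))^4) · s^(-1)) / s^(-1)) · t^3) · s^3)^3) / ((t^5)^3)    [power of a quotient]
= (((((((s^(-2))^4) · s^(-1)) / s^(-1)) · t^3)^3) · ((s^3)^3)) / ((t^5)^3)    [power of a product]
= (((((((s^(-2))^4) · s^(-1)) / s^(-1))^3) · ((t^3)^3)) · ((s^3)^3)) / ((t^5)^3)    [power of a product]
= (((((((s^(-2))^4) · s^(-1))^3) / ((s^(-1))^3)) · ((t^3)^3)) · ((s^3)^3)) / ((t^5)^3)    [power of a quotient]
= (((((((s^(-2))^4)^3) · ((s^(-1))^3)) / ((s^(-1))^3)) · ((t^3)^3)) · ((s^3)^3)) / ((t^5)^3)    [power of a product]
= ((((((s^(-2))^12) · ((s^(-1))^3)) / ((s^(-1))^3)) · ((t^3)^3)) · ((s^3)^3)) / ((t^5)^3)    [power of a power]
= ((((s^(-24) · ((s^(-1))^3)) / ((s^(-1))^3)) · ((t^3)^3)) · ((s^3)^3)) / ((t^5)^3)    [power of a power]
= ((((s^(-24) · s^(-3)) / ((s^(-1))^3)) · ((t^3)^3)) · ((s^3)^3)) / ((t^5)^3)    [power of a power]
= (((s^(-27) / ((s^(-1))^3)) · ((t^3)^3)) · ((s^3)^3)) / ((t^5)^3)    [product of powers]
= (((s^(-27) / s^(-3)) · ((t^3)^3)) · ((s^3)^3)) / ((t^5)^3)    [power of a power]
= ((s^(-24) · ((t^3)^3)) · ((s^3)^3)) / ((t^5)^3)    [quotient of powers]
= ((s^(-24) · t^9) · ((s^3)^3)) / ((t^5)^3)    [power of a power]
= ((s^(-24) · t^9) · s^9) / ((t^5)^3)    [power of a power]
= ((s^(-24) · t^9) · s^9) / t^15    [power of a power]
= s^(-15)t^(-6)    [quotient of powers; product of powers]

s^(-15)t^(-6)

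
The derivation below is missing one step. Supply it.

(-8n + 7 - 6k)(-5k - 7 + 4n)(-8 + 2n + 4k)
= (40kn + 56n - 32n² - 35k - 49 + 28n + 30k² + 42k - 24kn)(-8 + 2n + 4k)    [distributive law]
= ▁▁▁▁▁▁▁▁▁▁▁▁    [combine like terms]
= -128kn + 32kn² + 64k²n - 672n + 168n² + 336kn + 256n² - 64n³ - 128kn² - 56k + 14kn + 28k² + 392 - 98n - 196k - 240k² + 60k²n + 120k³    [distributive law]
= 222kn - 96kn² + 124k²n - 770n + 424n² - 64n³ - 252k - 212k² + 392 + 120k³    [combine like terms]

Applying combine like terms to the line above:

(16kn + 84n - 32n² + 7k - 49 + 30k²)(-8 + 2n + 4k)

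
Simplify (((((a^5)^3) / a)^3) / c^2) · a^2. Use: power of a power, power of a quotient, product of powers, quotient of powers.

(((((a^5)^3) / a)^3) / c^2) · a^2
= (((((a^5)^3)^3) / (a^3)) / c^2) · a^2    [power of a quotient]
= ((((a^5)^9) / (a^3)) / c^2) · a^2    [power of a power]
= ((a^45 / (a^3)) / c^2) · a^2    [power of a power]
= (a^42 / c^2) · a^2    [quotient of powers]
= a^44·c^(-2)    [quotient of powers; product of powers]

a^44·c^(-2)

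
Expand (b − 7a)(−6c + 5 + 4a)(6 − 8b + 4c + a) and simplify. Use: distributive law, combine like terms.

−16bc + 48b²c − 24bc² − 326abc + 30b − 40b² + 309ab − 32ab² + 228a²b + 112ac + 168ac² − 70a²c − 210a − 203a² − 28a³

(b − 7a)(−6c + 5 + 4a)(6 − 8b + 4c + a)
= (−6bc + 5b + 4ab + 42ac − 35a − 28a²)(6 − 8b + 4c + a)    [distributive law]
= −36bc + 48b²c − 24bc² − 6abc + 30b − 40b² + 20bc + 5ab + 24ab − 32ab² + 16abc + 4a²b + 252ac − 336abc + 168ac² + 42a²c − 210a + 280ab − 140ac − 35a² − 168a² + 224a²b − 112a²c − 28a³    [distributive law]
= −16bc + 48b²c − 24bc² − 326abc + 30b − 40b² + 309ab − 32ab² + 228a²b + 112ac + 168ac² − 70a²c − 210a − 203a² − 28a³    [combine like terms]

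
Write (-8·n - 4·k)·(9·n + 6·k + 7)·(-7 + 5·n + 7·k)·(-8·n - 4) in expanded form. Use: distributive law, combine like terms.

-352·n^3 - 4032·n^2 + 2880·n^4 + 7392·k·n^3 + 3248·k·n^2 - 1792·k·n + 5664·k^2·n^2 + 3056·k^2·n - 1568·n + 112·k^2 + 1344·k^3·n + 672·k^3 - 784·k

(-8·n - 4·k)·(9·n + 6·k + 7)·(-7 + 5·n + 7·k)·(-8·n - 4)
= (-72·n^2 - 48·k·n - 56·n - 36·k·n - 24·k^2 - 28·k)·(-7 + 5·n + 7·k)·(-8·n - 4)    [distributive law]
= (-72·n^2 - 84·k·n - 56·n - 24·k^2 - 28·k)·(-7 + 5·n + 7·k)·(-8·n - 4)    [combine like terms]
= (504·n^2 - 360·n^3 - 504·k·n^2 + 588·k·n - 420·k·n^2 - 588·k^2·n + 392·n - 280·n^2 - 392·k·n + 168·k^2 - 120·k^2·n - 168·k^3 + 196·k - 140·k·n - 196·k^2)·(-8·n - 4)    [distributive law]
= (224·n^2 - 360·n^3 - 924·k·n^2 + 56·k·n - 708·k^2·n + 392·n - 28·k^2 - 168·k^3 + 196·k)·(-8·n - 4)    [combine like terms]
= -1792·n^3 - 896·n^2 + 2880·n^4 + 1440·n^3 + 7392·k·n^3 + 3696·k·n^2 - 448·k·n^2 - 224·k·n + 5664·k^2·n^2 + 2832·k^2·n - 3136·n^2 - 1568·n + 224·k^2·n + 112·k^2 + 1344·k^3·n + 672·k^3 - 1568·k·n - 784·k    [distributive law]
= -352·n^3 - 4032·n^2 + 2880·n^4 + 7392·k·n^3 + 3248·k·n^2 - 1792·k·n + 5664·k^2·n^2 + 3056·k^2·n - 1568·n + 112·k^2 + 1344·k^3·n + 672·k^3 - 784·k    [combine like terms]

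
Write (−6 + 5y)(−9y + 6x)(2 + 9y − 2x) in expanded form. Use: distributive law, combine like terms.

108y + 396y² − 372xy − 72x + 72x² − 405y³ + 360xy² − 60x²y

(−6 + 5y)(−9y + 6x)(2 + 9y − 2x)
= (54y − 36x − 45y² + 30xy)(2 + 9y − 2x)    [distributive law]
= 108y + 486y² − 108xy − 72x − 324xy + 72x² − 90y² − 405y³ + 90xy² + 60xy + 270xy² − 60x²y    [distributive law]
= 108y + 396y² − 372xy − 72x + 72x² − 405y³ + 360xy² − 60x²y    [combine like terms]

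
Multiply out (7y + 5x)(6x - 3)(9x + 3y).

(7y + 5x)(6x - 3)(9x + 3y)
= (42xy - 21y + 30x² - 15x)(9x + 3y)    [distributive law]
= 378x²y + 126xy² - 189xy - 63y² + 270x³ + 90x²y - 135x² - 45xy    [distributive law]
= 468x²y + 126xy² - 234xy - 63y² + 270x³ - 135x²    [combine like terms]

468x²y + 126xy² - 234xy - 63y² + 270x³ - 135x²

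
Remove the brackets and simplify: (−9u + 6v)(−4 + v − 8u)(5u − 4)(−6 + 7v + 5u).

(−9u + 6v)(−4 + v − 8u)(5u − 4)(−6 + 7v + 5u)
= (36u − 9uv + 72u² − 24v + 6v² − 48uv)(5u − 4)(−6 + 7v + 5u)    [distributive law]
= (36u − 57uv + 72u² − 24v + 6v²)(5u − 4)(−6 + 7v + 5u)    [combine like terms]
= (180u² − 144u − 285u²v + 228uv + 360u³ − 288u² − 120uv + 96v + 30uv² − 24v²)(−6 + 7v + 5u)    [distributive law]
= (−108u² − 144u − 285u²v + 108uv + 360u³ + 96v + 30uv² − 24v²)(−6 + 7v + 5u)    [combine like terms]
= 648u² − 756u²v − 540u³ + 864u − 1008uv − 720u² + 1710u²v − 1995u²v² − 1425u³v − 648uv + 756uv² + 540u²v − 2160u³ + 2520u³v + 1800u⁴ − 576v + 672v² + 480uv − 180uv² + 210uv³ + 150u²v² + 144v² − 168v³ − 120uv²    [distributive law]
= −72u² + 1494u²v − 2700u³ + 864u − 1176uv − 1845u²v² + 1095u³v + 456uv² + 1800u⁴ − 576v + 816v² + 210uv³ − 168v³    [combine like terms]

−72u² + 1494u²v − 2700u³ + 864u − 1176uv − 1845u²v² + 1095u³v + 456uv² + 1800u⁴ − 576v + 816v² + 210uv³ − 168v³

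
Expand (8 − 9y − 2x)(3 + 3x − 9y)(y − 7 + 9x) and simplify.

(8 − 9y − 2x)(3 + 3x − 9y)(y − 7 + 9x)
= (24 + 24x − 72y − 27y − 27xy + 81y^2 − 6x − 6x^2 + 18xy)(y − 7 + 9x)    [distributive law]
= (24 + 18x − 99y − 9xy + 81y^2 − 6x^2)(y − 7 + 9x)    [combine like terms]
= 24y − 168 + 216x + 18xy − 126x + 162x^2 − 99y^2 + 693y − 891xy − 9xy^2 + 63xy − 81x^2y + 81y^3 − 567y^2 + 729xy^2 − 6x^2y + 42x^2 − 54x^3    [distributive law]
= 717y − 168 + 90x − 810xy + 204x^2 − 666y^2 + 720xy^2 − 87x^2y + 81y^3 − 54x^3    [combine like terms]

717y − 168 + 90x − 810xy + 204x^2 − 666y^2 + 720xy^2 − 87x^2y + 81y^3 − 54x^3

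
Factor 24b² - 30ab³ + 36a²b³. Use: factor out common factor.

24b² - 30ab³ + 36a²b³
= 6(4b² - 5ab³ + 6a²b³)    [factor out 6]
= 6b²(4 - 5ab + 6a²b)    [factor out b²]

6b²(4 - 5ab + 6a²b)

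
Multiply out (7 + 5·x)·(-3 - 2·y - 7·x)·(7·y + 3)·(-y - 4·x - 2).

(7 + 5·x)·(-3 - 2·y - 7·x)·(7·y + 3)·(-y - 4·x - 2)
= (-21 - 14·y - 49·x - 15·x - 10·x·y - 35·x²)·(7·y + 3)·(-y - 4·x - 2)    [distributive law]
= (-21 - 14·y - 64·x - 10·x·y - 35·x²)·(7·y + 3)·(-y - 4·x - 2)    [combine like terms]
= (-147·y - 63 - 98·y² - 42·y - 448·x·y - 192·x - 70·x·y² - 30·x·y - 245·x²·y - 105·x²)·(-y - 4·x - 2)    [distributive law]
= (-189·y - 63 - 98·y² - 478·x·y - 192·x - 70·x·y² - 245·x²·y - 105·x²)·(-y - 4·x - 2)    [combine like terms]
= 189·y² + 756·x·y + 378·y + 63·y + 252·x + 126 + 98·y³ + 392·x·y² + 196·y² + 478·x·y² + 1912·x²·y + 956·x·y + 192·x·y + 768·x² + 384·x + 70·x·y³ + 280·x²·y² + 140·x·y² + 245·x²·y² + 980·x³·y + 490·x²·y + 105·x²·y + 420·x³ + 210·x²    [distributive law]
= 385·y² + 1904·x·y + 441·y + 636·x + 126 + 98·y³ + 1010·x·y² + 2507·x²·y + 978·x² + 70·x·y³ + 525·x²·y² + 980·x³·y + 420·x³    [combine like terms]

385·y² + 1904·x·y + 441·y + 636·x + 126 + 98·y³ + 1010·x·y² + 2507·x²·y + 978·x² + 70·x·y³ + 525·x²·y² + 980·x³·y + 420·x³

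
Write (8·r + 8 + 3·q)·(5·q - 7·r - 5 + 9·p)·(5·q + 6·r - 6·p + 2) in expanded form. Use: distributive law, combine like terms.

(8·r + 8 + 3·q)·(5·q - 7·r - 5 + 9·p)·(5·q + 6·r - 6·p + 2)
= (40·q·r - 56·r^2 - 40·r + 72·p·r + 40·q - 56·r - 40 + 72·p + 15·q^2 - 21·q·r - 15·q + 27·p·q)·(5·q + 6·r - 6·p + 2)    [distributive law]
= (19·q·r - 56·r^2 - 96·r + 72·p·r + 25·q - 40 + 72·p + 15·q^2 + 27·p·q)·(5·q + 6·r - 6·p + 2)    [combine like terms]
= 95·q^2·r + 114·q·r^2 - 114·p·q·r + 38·q·r - 280·q·r^2 - 336·r^3 + 336·p·r^2 - 112·r^2 - 480·q·r - 576·r^2 + 576·p·r - 192·r + 360·p·q·r + 432·p·r^2 - 432·p^2·r + 144·p·r + 125·q^2 + 150·q·r - 150·p·q + 50·q - 200·q - 240·r + 240·p - 80 + 360·p·q + 432·p·r - 432·p^2 + 144·p + 75·q^3 + 90·q^2·r - 90·p·q^2 + 30·q^2 + 135·p·q^2 + 162·p·q·r - 162·p^2·q + 54·p·q    [distributive law]
= 185·q^2·r - 166·q·r^2 + 408·p·q·r - 292·q·r - 336·r^3 + 768·p·r^2 - 688·r^2 + 1152·p·r - 432·r - 432·p^2·r + 155·q^2 + 264·p·q - 150·q + 384·p - 80 - 432·p^2 + 75·q^3 + 45·p·q^2 - 162·p^2·q    [combine like terms]

185·q^2·r - 166·q·r^2 + 408·p·q·r - 292·q·r - 336·r^3 + 768·p·r^2 - 688·r^2 + 1152·p·r - 432·r - 432·p^2·r + 155·q^2 + 264·p·q - 150·q + 384·p - 80 - 432·p^2 + 75·q^3 + 45·p·q^2 - 162·p^2·q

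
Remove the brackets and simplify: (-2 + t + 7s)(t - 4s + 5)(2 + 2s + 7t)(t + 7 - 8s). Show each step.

97t^2 - 468t + 2769st + 290st^2 - 3804s^2t + 72t^3 + 622s - 318s^2 - 632s^3 - 140 - 33st^3 - 374s^2t^2 + 7t^4 + 1464s^3t + 448s^4

(-2 + t + 7s)(t - 4s + 5)(2 + 2s + 7t)(t + 7 - 8s)
= (-2t + 8s - 10 + t^2 - 4st + 5t + 7st - 28s^2 + 35s)(2 + 2s + 7t)(t + 7 - 8s)    [distributive law]
= (3t + 43s - 10 + t^2 + 3st - 28s^2)(2 + 2s + 7t)(t + 7 - 8s)    [combine like terms]
= (6t + 6st + 21t^2 + 86s + 86s^2 + 301st - 20 - 20s - 70t + 2t^2 + 2st^2 + 7t^3 + 6st + 6s^2t + 21st^2 - 56s^2 - 56s^3 - 196s^2t)(t + 7 - 8s)    [distributive law]
= (-64t + 313st + 23t^2 + 66s + 30s^2 - 20 + 23st^2 + 7t^3 - 190s^2t - 56s^3)(t + 7 - 8s)    [combine like terms]
= -64t^2 - 448t + 512st + 313st^2 + 2191st - 2504s^2t + 23t^3 + 161t^2 - 184st^2 + 66st + 462s - 528s^2 + 30s^2t + 210s^2 - 240s^3 - 20t - 140 + 160s + 23st^3 + 161st^2 - 184s^2t^2 + 7t^4 + 49t^3 - 56st^3 - 190s^2t^2 - 1330s^2t + 1520s^3t - 56s^3t - 392s^3 + 448s^4    [distributive law]
= 97t^2 - 468t + 2769st + 290st^2 - 3804s^2t + 72t^3 + 622s - 318s^2 - 632s^3 - 140 - 33st^3 - 374s^2t^2 + 7t^4 + 1464s^3t + 448s^4    [combine like terms]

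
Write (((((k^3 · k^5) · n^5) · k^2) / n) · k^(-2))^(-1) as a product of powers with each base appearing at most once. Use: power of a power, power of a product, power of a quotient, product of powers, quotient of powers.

k^(-8)·n^(-4)

(((((k^3 · k^5) · n^5) · k^2) / n) · k^(-2))^(-1)
= (((((k^3 · k^5) · n^5) · k^2) / n)^(-1)) · ((k^(-2))^(-1))    [power of a product]
= (((((k^3 · k^5) · n^5) · k^2)^(-1)) / (n^(-1))) · ((k^(-2))^(-1))    [power of a quotient]
= (((((k^3 · k^5) · n^5)^(-1)) · ((k^2)^(-1))) / (n^(-1))) · ((k^(-2))^(-1))    [power of a product]
= (((((k^3 · k^5)^(-1)) · ((n^5)^(-1))) · ((k^2)^(-1))) / (n^(-1))) · ((k^(-2))^(-1))    [power of a product]
= ((((((k^3)^(-1)) · ((k^5)^(-1))) · ((n^5)^(-1))) · ((k^2)^(-1))) / (n^(-1))) · ((k^(-2))^(-1))    [power of a product]
= ((((k^(-3) · ((k^5)^(-1))) · ((n^5)^(-1))) · ((k^2)^(-1))) / (n^(-1))) · ((k^(-2))^(-1))    [power of a power]
= ((((k^(-3) · k^(-5)) · ((n^5)^(-1))) · ((k^2)^(-1))) / (n^(-1))) · ((k^(-2))^(-1))    [power of a power]
= (((k^(-8) · ((n^5)^(-1))) · ((k^2)^(-1))) / (n^(-1))) · ((k^(-2))^(-1))    [product of powers]
= (((k^(-8) · n^(-5)) · ((k^2)^(-1))) / (n^(-1))) · ((k^(-2))^(-1))    [power of a power]
= (((k^(-8) · n^(-5)) · k^(-2)) / (n^(-1))) · ((k^(-2))^(-1))    [power of a power]
= (((k^(-8) · n^(-5)) · k^(-2)) / n^(-1)) · k^2    [power of a power]
= k^(-8)·n^(-4)    [quotient of powers; product of powers]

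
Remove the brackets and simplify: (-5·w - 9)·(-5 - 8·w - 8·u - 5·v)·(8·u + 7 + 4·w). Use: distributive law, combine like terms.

1344·u·w + 859·w + 668·w^2 + 480·u·w^2 + 160·w^3 + 320·u^2·w + 200·u·v·w + 355·v·w + 100·v·w^2 + 864·u + 315 + 576·u^2 + 360·u·v + 315·v

(-5·w - 9)·(-5 - 8·w - 8·u - 5·v)·(8·u + 7 + 4·w)
= (25·w + 40·w^2 + 40·u·w + 25·v·w + 45 + 72·w + 72·u + 45·v)·(8·u + 7 + 4·w)    [distributive law]
= (97·w + 40·w^2 + 40·u·w + 25·v·w + 45 + 72·u + 45·v)·(8·u + 7 + 4·w)    [combine like terms]
= 776·u·w + 679·w + 388·w^2 + 320·u·w^2 + 280·w^2 + 160·w^3 + 320·u^2·w + 280·u·w + 160·u·w^2 + 200·u·v·w + 175·v·w + 100·v·w^2 + 360·u + 315 + 180·w + 576·u^2 + 504·u + 288·u·w + 360·u·v + 315·v + 180·v·w    [distributive law]
= 1344·u·w + 859·w + 668·w^2 + 480·u·w^2 + 160·w^3 + 320·u^2·w + 200·u·v·w + 355·v·w + 100·v·w^2 + 864·u + 315 + 576·u^2 + 360·u·v + 315·v    [combine like terms]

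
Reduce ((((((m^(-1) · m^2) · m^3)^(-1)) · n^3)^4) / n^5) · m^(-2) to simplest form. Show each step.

m^(-18)n^7

((((((m^(-1) · m^2) · m^3)^(-1)) · n^3)^4) / n^5) · m^(-2)
= ((((((m^(-1) · m^2) · m^3)^(-1))^4) · ((n^3)^4)) / n^5) · m^(-2)    [power of a product]
= (((((m^(-1) · m^2) · m^3)^(-4)) · ((n^3)^4)) / n^5) · m^(-2)    [power of a power]
= (((((m^(-1) · m^2)^(-4)) · ((m^3)^(-4))) · ((n^3)^4)) / n^5) · m^(-2)    [power of a product]
= ((((((m^(-1))^(-4)) · ((m^2)^(-4))) · ((m^3)^(-4))) · ((n^3)^4)) / n^5) · m^(-2)    [power of a product]
= ((((m^4 · ((m^2)^(-4))) · ((m^3)^(-4))) · ((n^3)^4)) / n^5) · m^(-2)    [power of a power]
= ((((m^4 · m^(-8)) · ((m^3)^(-4))) · ((n^3)^4)) / n^5) · m^(-2)    [power of a power]
= (((m^(-4) · ((m^3)^(-4))) · ((n^3)^4)) / n^5) · m^(-2)    [product of powers]
= (((m^(-4) · m^(-12)) · ((n^3)^4)) / n^5) · m^(-2)    [power of a power]
= ((m^(-16) · ((n^3)^4)) / n^5) · m^(-2)    [product of powers]
= ((m^(-16) · n^12) / n^5) · m^(-2)    [power of a power]
= m^(-18)n^7    [quotient of powers; product of powers]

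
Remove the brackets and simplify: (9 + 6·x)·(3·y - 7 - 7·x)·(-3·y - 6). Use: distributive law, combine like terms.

(9 + 6·x)·(3·y - 7 - 7·x)·(-3·y - 6)
= (27·y - 63 - 63·x + 18·x·y - 42·x - 42·x²)·(-3·y - 6)    [distributive law]
= (27·y - 63 - 105·x + 18·x·y - 42·x²)·(-3·y - 6)    [combine like terms]
= -81·y² - 162·y + 189·y + 378 + 315·x·y + 630·x - 54·x·y² - 108·x·y + 126·x²·y + 252·x²    [distributive law]
= -81·y² + 27·y + 378 + 207·x·y + 630·x - 54·x·y² + 126·x²·y + 252·x²    [combine like terms]

-81·y² + 27·y + 378 + 207·x·y + 630·x - 54·x·y² + 126·x²·y + 252·x²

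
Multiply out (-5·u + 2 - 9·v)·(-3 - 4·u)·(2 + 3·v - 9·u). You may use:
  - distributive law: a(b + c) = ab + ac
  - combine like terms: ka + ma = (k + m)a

(-5·u + 2 - 9·v)·(-3 - 4·u)·(2 + 3·v - 9·u)
= (15·u + 20·u^2 - 6 - 8·u + 27·v + 36·u·v)·(2 + 3·v - 9·u)    [distributive law]
= (7·u + 20·u^2 - 6 + 27·v + 36·u·v)·(2 + 3·v - 9·u)    [combine like terms]
= 14·u + 21·u·v - 63·u^2 + 40·u^2 + 60·u^2·v - 180·u^3 - 12 - 18·v + 54·u + 54·v + 81·v^2 - 243·u·v + 72·u·v + 108·u·v^2 - 324·u^2·v    [distributive law]
= 68·u - 150·u·v - 23·u^2 - 264·u^2·v - 180·u^3 - 12 + 36·v + 81·v^2 + 108·u·v^2    [combine like terms]

68·u - 150·u·v - 23·u^2 - 264·u^2·v - 180·u^3 - 12 + 36·v + 81·v^2 + 108·u·v^2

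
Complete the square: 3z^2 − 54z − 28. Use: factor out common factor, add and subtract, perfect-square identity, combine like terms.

3z^2 − 54z − 28
= 3(z^2 − 18z) − 28    [factor out 3 from the z-terms]
= 3(z^2 − 18z + 81 − 81) − 28    [add and subtract 81 inside the bracket]
= 3(z − 9)^2 − 243 − 28    [perfect-square identity]
= 3(z − 9)^2 − 271    [combine constants]

3(z − 9)^2 − 271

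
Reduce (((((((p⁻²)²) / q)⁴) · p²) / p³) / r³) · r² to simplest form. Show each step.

p⁻¹⁷·q⁻⁴·r⁻¹

(((((((p⁻²)²) / q)⁴) · p²) / p³) / r³) · r²
= (((((((p⁻²)²)⁴) / (q⁴)) · p²) / p³) / r³) · r²    [power of a quotient]
= ((((((p⁻²)⁸) / (q⁴)) · p²) / p³) / r³) · r²    [power of a power]
= ((((p⁻¹⁶ / (q⁴)) · p²) / p³) / r³) · r²    [power of a power]
= p⁻¹⁷·q⁻⁴·r⁻¹    [quotient of powers; product of powers]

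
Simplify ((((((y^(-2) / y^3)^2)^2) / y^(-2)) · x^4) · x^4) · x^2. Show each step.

((((((y^(-2) / y^3)^2)^2) / y^(-2)) · x^4) · x^4) · x^2
= (((((y^(-2) / y^3)^4) / y^(-2)) · x^4) · x^4) · x^2    [power of a power]
= ((((((y^(-2))^4) / ((y^3)^4)) / y^(-2)) · x^4) · x^4) · x^2    [power of a quotient]
= ((((y^(-8) / ((y^3)^4)) / y^(-2)) · x^4) · x^4) · x^2    [power of a power]
= ((((y^(-8) / y^12) / y^(-2)) · x^4) · x^4) · x^2    [power of a power]
= (((y^(-20) / y^(-2)) · x^4) · x^4) · x^2    [quotient of powers]
= ((y^(-18) · x^4) · x^4) · x^2    [quotient of powers]
= x^10·y^(-18)    [product of powers]

x^10·y^(-18)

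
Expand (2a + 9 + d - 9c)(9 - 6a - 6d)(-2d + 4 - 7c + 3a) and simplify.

-135ad + 99a + 225ac - 156a² - 30a²d + 246a²c - 36a³ + 18ad² + 180acd - 342d + 324 - 891c + 66d² + 693cd + 12d³ - 66cd² + 567c² - 378ac² - 378c²d

(2a + 9 + d - 9c)(9 - 6a - 6d)(-2d + 4 - 7c + 3a)
= (18a - 12a² - 12ad + 81 - 54a - 54d + 9d - 6ad - 6d² - 81c + 54ac + 54cd)(-2d + 4 - 7c + 3a)    [distributive law]
= (-36a - 12a² - 18ad + 81 - 45d - 6d² - 81c + 54ac + 54cd)(-2d + 4 - 7c + 3a)    [combine like terms]
= 72ad - 144a + 252ac - 108a² + 24a²d - 48a² + 84a²c - 36a³ + 36ad² - 72ad + 126acd - 54a²d - 162d + 324 - 567c + 243a + 90d² - 180d + 315cd - 135ad + 12d³ - 24d² + 42cd² - 18ad² + 162cd - 324c + 567c² - 243ac - 108acd + 216ac - 378ac² + 162a²c - 108cd² + 216cd - 378c²d + 162acd    [distributive law]
= -135ad + 99a + 225ac - 156a² - 30a²d + 246a²c - 36a³ + 18ad² + 180acd - 342d + 324 - 891c + 66d² + 693cd + 12d³ - 66cd² + 567c² - 378ac² - 378c²d    [combine like terms]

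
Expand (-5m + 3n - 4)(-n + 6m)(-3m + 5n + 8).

(-5m + 3n - 4)(-n + 6m)(-3m + 5n + 8)
= (5mn - 30m^2 - 3n^2 + 18mn + 4n - 24m)(-3m + 5n + 8)    [distributive law]
= (23mn - 30m^2 - 3n^2 + 4n - 24m)(-3m + 5n + 8)    [combine like terms]
= -69m^2n + 115mn^2 + 184mn + 90m^3 - 150m^2n - 240m^2 + 9mn^2 - 15n^3 - 24n^2 - 12mn + 20n^2 + 32n + 72m^2 - 120mn - 192m    [distributive law]
= -219m^2n + 124mn^2 + 52mn + 90m^3 - 168m^2 - 15n^3 - 4n^2 + 32n - 192m    [combine like terms]

-219m^2n + 124mn^2 + 52mn + 90m^3 - 168m^2 - 15n^3 - 4n^2 + 32n - 192m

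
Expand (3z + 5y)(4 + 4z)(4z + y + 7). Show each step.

132z² + 232yz + 84z + 48z³ + 92yz² + 20y² + 140y + 20y²z

(3z + 5y)(4 + 4z)(4z + y + 7)
= (12z + 12z² + 20y + 20yz)(4z + y + 7)    [distributive law]
= 48z² + 12yz + 84z + 48z³ + 12yz² + 84z² + 80yz + 20y² + 140y + 80yz² + 20y²z + 140yz    [distributive law]
= 132z² + 232yz + 84z + 48z³ + 92yz² + 20y² + 140y + 20y²z    [combine like terms]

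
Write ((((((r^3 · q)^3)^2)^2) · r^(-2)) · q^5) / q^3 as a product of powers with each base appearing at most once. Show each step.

q^14·r^34

((((((r^3 · q)^3)^2)^2) · r^(-2)) · q^5) / q^3
= (((((r^3 · q)^3)^4) · r^(-2)) · q^5) / q^3    [power of a power]
= ((((r^3 · q)^12) · r^(-2)) · q^5) / q^3    [power of a power]
= (((((r^3)^12) · (q^12)) · r^(-2)) · q^5) / q^3    [power of a product]
= (((r^36 · (q^12)) · r^(-2)) · q^5) / q^3    [power of a power]
= q^14·r^34    [quotient of powers; product of powers]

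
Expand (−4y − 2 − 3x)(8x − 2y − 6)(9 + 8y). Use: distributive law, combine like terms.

−218xy − 208xy² + 296y² + 64y³ + 348y + 18x + 108 − 216x² − 192x²y

(−4y − 2 − 3x)(8x − 2y − 6)(9 + 8y)
= (−32xy + 8y² + 24y − 16x + 4y + 12 − 24x² + 6xy + 18x)(9 + 8y)    [distributive law]
= (−26xy + 8y² + 28y + 2x + 12 − 24x²)(9 + 8y)    [combine like terms]
= −234xy − 208xy² + 72y² + 64y³ + 252y + 224y² + 18x + 16xy + 108 + 96y − 216x² − 192x²y    [distributive law]
= −218xy − 208xy² + 296y² + 64y³ + 348y + 18x + 108 − 216x² − 192x²y    [combine like terms]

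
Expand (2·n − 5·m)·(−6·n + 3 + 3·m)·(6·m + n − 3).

(2·n − 5·m)·(−6·n + 3 + 3·m)·(6·m + n − 3)
= (−12·n² + 6·n + 6·m·n + 30·m·n − 15·m − 15·m²)·(6·m + n − 3)    [distributive law]
= (−12·n² + 6·n + 36·m·n − 15·m − 15·m²)·(6·m + n − 3)    [combine like terms]
= −72·m·n² − 12·n³ + 36·n² + 36·m·n + 6·n² − 18·n + 216·m²·n + 36·m·n² − 108·m·n − 90·m² − 15·m·n + 45·m − 90·m³ − 15·m²·n + 45·m²    [distributive law]
= −36·m·n² − 12·n³ + 42·n² − 87·m·n − 18·n + 201·m²·n − 45·m² + 45·m − 90·m³    [combine like terms]

−36·m·n² − 12·n³ + 42·n² − 87·m·n − 18·n + 201·m²·n − 45·m² + 45·m − 90·m³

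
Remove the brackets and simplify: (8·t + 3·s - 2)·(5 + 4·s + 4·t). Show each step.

32·t + 44·s·t + 32·t^2 + 7·s + 12·s^2 - 10

(8·t + 3·s - 2)·(5 + 4·s + 4·t)
= 40·t + 32·s·t + 32·t^2 + 15·s + 12·s^2 + 12·s·t - 10 - 8·s - 8·t    [distributive law]
= 32·t + 44·s·t + 32·t^2 + 7·s + 12·s^2 - 10    [combine like terms]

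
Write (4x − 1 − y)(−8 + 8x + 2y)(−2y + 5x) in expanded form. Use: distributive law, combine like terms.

110xy − 200x^2 − 64x^2y + 160x^3 − 16y + 40x − 12y^2 + 4y^3 − 10xy^2

(4x − 1 − y)(−8 + 8x + 2y)(−2y + 5x)
= (−32x + 32x^2 + 8xy + 8 − 8x − 2y + 8y − 8xy − 2y^2)(−2y + 5x)    [distributive law]
= (−40x + 32x^2 + 8 + 6y − 2y^2)(−2y + 5x)    [combine like terms]
= 80xy − 200x^2 − 64x^2y + 160x^3 − 16y + 40x − 12y^2 + 30xy + 4y^3 − 10xy^2    [distributive law]
= 110xy − 200x^2 − 64x^2y + 160x^3 − 16y + 40x − 12y^2 + 4y^3 − 10xy^2    [combine like terms]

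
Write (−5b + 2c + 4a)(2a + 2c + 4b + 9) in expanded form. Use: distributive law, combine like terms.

(−5b + 2c + 4a)(2a + 2c + 4b + 9)
= −10ab − 10bc − 20b^2 − 45b + 4ac + 4c^2 + 8bc + 18c + 8a^2 + 8ac + 16ab + 36a    [distributive law]
= 6ab − 2bc − 20b^2 − 45b + 12ac + 4c^2 + 18c + 8a^2 + 36a    [combine like terms]

6ab − 2bc − 20b^2 − 45b + 12ac + 4c^2 + 18c + 8a^2 + 36a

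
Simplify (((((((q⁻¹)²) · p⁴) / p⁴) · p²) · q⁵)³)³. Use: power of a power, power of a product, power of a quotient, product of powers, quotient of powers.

(((((((q⁻¹)²) · p⁴) / p⁴) · p²) · q⁵)³)³
= ((((((q⁻¹)²) · p⁴) / p⁴) · p²) · q⁵)⁹    [power of a power]
= ((((((q⁻¹)²) · p⁴) / p⁴) · p²)⁹) · ((q⁵)⁹)    [power of a product]
= ((((((q⁻¹)²) · p⁴) / p⁴)⁹) · ((p²)⁹)) · ((q⁵)⁹)    [power of a product]
= ((((((q⁻¹)²) · p⁴)⁹) / ((p⁴)⁹)) · ((p²)⁹)) · ((q⁵)⁹)    [power of a quotient]
= ((((((q⁻¹)²)⁹) · ((p⁴)⁹)) / ((p⁴)⁹)) · ((p²)⁹)) · ((q⁵)⁹)    [power of a product]
= (((((q⁻¹)¹⁸) · ((p⁴)⁹)) / ((p⁴)⁹)) · ((p²)⁹)) · ((q⁵)⁹)    [power of a power]
= (((q⁻¹⁸ · ((p⁴)⁹)) / ((p⁴)⁹)) · ((p²)⁹)) · ((q⁵)⁹)    [power of a power]
= (((q⁻¹⁸ · p³⁶) / ((p⁴)⁹)) · ((p²)⁹)) · ((q⁵)⁹)    [power of a power]
= (((q⁻¹⁸ · p³⁶) / p³⁶) · ((p²)⁹)) · ((q⁵)⁹)    [power of a power]
= (((q⁻¹⁸ · p³⁶) / p³⁶) · p¹⁸) · ((q⁵)⁹)    [power of a power]
= (((q⁻¹⁸ · p³⁶) / p³⁶) · p¹⁸) · q⁴⁵    [power of a power]
= p¹⁸q²⁷    [quotient of powers; product of powers]

p¹⁸q²⁷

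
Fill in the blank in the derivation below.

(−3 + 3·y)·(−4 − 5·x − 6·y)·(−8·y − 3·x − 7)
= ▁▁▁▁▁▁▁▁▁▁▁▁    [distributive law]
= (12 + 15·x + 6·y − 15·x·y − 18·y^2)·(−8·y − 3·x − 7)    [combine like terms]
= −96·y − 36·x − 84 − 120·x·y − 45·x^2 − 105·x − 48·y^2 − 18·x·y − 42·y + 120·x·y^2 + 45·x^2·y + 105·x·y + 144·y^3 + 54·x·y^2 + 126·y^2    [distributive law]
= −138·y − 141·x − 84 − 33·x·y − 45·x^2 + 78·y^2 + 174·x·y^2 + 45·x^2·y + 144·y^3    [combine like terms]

Applying distributive law to the line above:

(12 + 15·x + 18·y − 12·y − 15·x·y − 18·y^2)·(−8·y − 3·x − 7)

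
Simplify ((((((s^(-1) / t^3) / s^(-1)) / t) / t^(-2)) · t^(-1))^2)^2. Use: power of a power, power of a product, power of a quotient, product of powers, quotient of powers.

((((((s^(-1) / t^3) / s^(-1)) / t) / t^(-2)) · t^(-1))^2)^2
= (((((s^(-1) / t^3) / s^(-1)) / t) / t^(-2)) · t^(-1))^4    [power of a power]
= (((((s^(-1) / t^3) / s^(-1)) / t) / t^(-2))^4) · ((t^(-1))^4)    [power of a product]
= (((((s^(-1) / t^3) / s^(-1)) / t)^4) / ((t^(-2))^4)) · ((t^(-1))^4)    [power of a quotient]
= (((((s^(-1) / t^3) / s^(-1))^4) / (t^4)) / ((t^(-2))^4)) · ((t^(-1))^4)    [power of a quotient]
= (((((s^(-1) / t^3)^4) / ((s^(-1))^4)) / (t^4)) / ((t^(-2))^4)) · ((t^(-1))^4)    [power of a quotient]
= ((((((s^(-1))^4) / ((t^3)^4)) / ((s^(-1))^4)) / (t^4)) / ((t^(-2))^4)) · ((t^(-1))^4)    [power of a quotient]
= ((((s^(-4) / ((t^3)^4)) / ((s^(-1))^4)) / (t^4)) / ((t^(-2))^4)) · ((t^(-1))^4)    [power of a power]
= ((((s^(-4) / t^12) / ((s^(-1))^4)) / (t^4)) / ((t^(-2))^4)) · ((t^(-1))^4)    [power of a power]
= ((((s^(-4) / t^12) / s^(-4)) / (t^4)) / ((t^(-2))^4)) · ((t^(-1))^4)    [power of a power]
= ((((s^(-4) / t^12) / s^(-4)) / t^4) / t^(-8)) · ((t^(-1))^4)    [power of a power]
= ((((s^(-4) / t^12) / s^(-4)) / t^4) / t^(-8)) · t^(-4)    [power of a power]
= t^(-12)    [quotient of powers; product of powers]

t^(-12)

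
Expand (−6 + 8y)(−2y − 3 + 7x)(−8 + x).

(−6 + 8y)(−2y − 3 + 7x)(−8 + x)
= (12y + 18 − 42x − 16y^2 − 24y + 56xy)(−8 + x)    [distributive law]
= (−12y + 18 − 42x − 16y^2 + 56xy)(−8 + x)    [combine like terms]
= 96y − 12xy − 144 + 18x + 336x − 42x^2 + 128y^2 − 16xy^2 − 448xy + 56x^2y    [distributive law]
= 96y − 460xy − 144 + 354x − 42x^2 + 128y^2 − 16xy^2 + 56x^2y    [combine like terms]

96y − 460xy − 144 + 354x − 42x^2 + 128y^2 − 16xy^2 + 56x^2y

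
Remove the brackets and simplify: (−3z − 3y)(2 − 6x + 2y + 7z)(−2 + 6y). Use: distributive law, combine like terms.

(−3z − 3y)(2 − 6x + 2y + 7z)(−2 + 6y)
= (−6z + 18xz − 6yz − 21z^2 − 6y + 18xy − 6y^2 − 21yz)(−2 + 6y)    [distributive law]
= (−6z + 18xz − 27yz − 21z^2 − 6y + 18xy − 6y^2)(−2 + 6y)    [combine like terms]
= 12z − 36yz − 36xz + 108xyz + 54yz − 162y^2z + 42z^2 − 126yz^2 + 12y − 36y^2 − 36xy + 108xy^2 + 12y^2 − 36y^3    [distributive law]
= 12z + 18yz − 36xz + 108xyz − 162y^2z + 42z^2 − 126yz^2 + 12y − 24y^2 − 36xy + 108xy^2 − 36y^3    [combine like terms]

12z + 18yz − 36xz + 108xyz − 162y^2z + 42z^2 − 126yz^2 + 12y − 24y^2 − 36xy + 108xy^2 − 36y^3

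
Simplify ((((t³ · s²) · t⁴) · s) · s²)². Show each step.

((((t³ · s²) · t⁴) · s) · s²)²
= ((((t³ · s²) · t⁴) · s)²) · ((s²)²)    [power of a product]
= ((((t³ · s²) · t⁴)²) · (s²)) · ((s²)²)    [power of a product]
= ((((t³ · s²)²) · ((t⁴)²)) · (s²)) · ((s²)²)    [power of a product]
= (((((t³)²) · ((s²)²)) · ((t⁴)²)) · (s²)) · ((s²)²)    [power of a product]
= (((t⁶ · ((s²)²)) · ((t⁴)²)) · (s²)) · ((s²)²)    [power of a power]
= (((t⁶ · s⁴) · ((t⁴)²)) · (s²)) · ((s²)²)    [power of a power]
= (((t⁶ · s⁴) · t⁸) · (s²)) · ((s²)²)    [power of a power]
= (((t⁶ · s⁴) · t⁸) · s²) · s⁴    [power of a power]
= s¹⁰·t¹⁴    [product of powers]

s¹⁰·t¹⁴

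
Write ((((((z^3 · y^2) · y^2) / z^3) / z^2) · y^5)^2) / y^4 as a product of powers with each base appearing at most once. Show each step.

y^14z^(-4)

((((((z^3 · y^2) · y^2) / z^3) / z^2) · y^5)^2) / y^4
= ((((((z^3 · y^2) · y^2) / z^3) / z^2)^2) · ((y^5)^2)) / y^4    [power of a product]
= ((((((z^3 · y^2) · y^2) / z^3)^2) / ((z^2)^2)) · ((y^5)^2)) / y^4    [power of a quotient]
= ((((((z^3 · y^2) · y^2)^2) / ((z^3)^2)) / ((z^2)^2)) · ((y^5)^2)) / y^4    [power of a quotient]
= ((((((z^3 · y^2)^2) · ((y^2)^2)) / ((z^3)^2)) / ((z^2)^2)) · ((y^5)^2)) / y^4    [power of a product]
= (((((((z^3)^2) · ((y^2)^2)) · ((y^2)^2)) / ((z^3)^2)) / ((z^2)^2)) · ((y^5)^2)) / y^4    [power of a product]
= (((((z^6 · ((y^2)^2)) · ((y^2)^2)) / ((z^3)^2)) / ((z^2)^2)) · ((y^5)^2)) / y^4    [power of a power]
= (((((z^6 · y^4) · ((y^2)^2)) / ((z^3)^2)) / ((z^2)^2)) · ((y^5)^2)) / y^4    [power of a power]
= (((((z^6 · y^4) · y^4) / ((z^3)^2)) / ((z^2)^2)) · ((y^5)^2)) / y^4    [power of a power]
= (((((z^6 · y^4) · y^4) / z^6) / ((z^2)^2)) · ((y^5)^2)) / y^4    [power of a power]
= (((((z^6 · y^4) · y^4) / z^6) / z^4) · ((y^5)^2)) / y^4    [power of a power]
= (((((z^6 · y^4) · y^4) / z^6) / z^4) · y^10) / y^4    [power of a power]
= y^14z^(-4)    [quotient of powers; product of powers]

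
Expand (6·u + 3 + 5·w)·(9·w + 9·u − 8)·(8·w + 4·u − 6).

972·u·w^2 + 828·u^2·w − 814·u·w + 216·u^3 − 408·u^2 + 30·u − 374·w^2 − 114·w + 144 + 360·w^3

(6·u + 3 + 5·w)·(9·w + 9·u − 8)·(8·w + 4·u − 6)
= (54·u·w + 54·u^2 − 48·u + 27·w + 27·u − 24 + 45·w^2 + 45·u·w − 40·w)·(8·w + 4·u − 6)    [distributive law]
= (99·u·w + 54·u^2 − 21·u − 13·w − 24 + 45·w^2)·(8·w + 4·u − 6)    [combine like terms]
= 792·u·w^2 + 396·u^2·w − 594·u·w + 432·u^2·w + 216·u^3 − 324·u^2 − 168·u·w − 84·u^2 + 126·u − 104·w^2 − 52·u·w + 78·w − 192·w − 96·u + 144 + 360·w^3 + 180·u·w^2 − 270·w^2    [distributive law]
= 972·u·w^2 + 828·u^2·w − 814·u·w + 216·u^3 − 408·u^2 + 30·u − 374·w^2 − 114·w + 144 + 360·w^3    [combine like terms]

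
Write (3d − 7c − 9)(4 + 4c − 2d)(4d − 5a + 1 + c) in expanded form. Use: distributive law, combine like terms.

(3d − 7c − 9)(4 + 4c − 2d)(4d − 5a + 1 + c)
= (12d + 12cd − 6d^2 − 28c − 28c^2 + 14cd − 36 − 36c + 18d)(4d − 5a + 1 + c)    [distributive law]
= (30d + 26cd − 6d^2 − 64c − 28c^2 − 36)(4d − 5a + 1 + c)    [combine like terms]
= 120d^2 − 150ad + 30d + 30cd + 104cd^2 − 130acd + 26cd + 26c^2d − 24d^3 + 30ad^2 − 6d^2 − 6cd^2 − 256cd + 320ac − 64c − 64c^2 − 112c^2d + 140ac^2 − 28c^2 − 28c^3 − 144d + 180a − 36 − 36c    [distributive law]
= 114d^2 − 150ad − 114d − 200cd + 98cd^2 − 130acd − 86c^2d − 24d^3 + 30ad^2 + 320ac − 100c − 92c^2 + 140ac^2 − 28c^3 + 180a − 36    [combine like terms]

114d^2 − 150ad − 114d − 200cd + 98cd^2 − 130acd − 86c^2d − 24d^3 + 30ad^2 + 320ac − 100c − 92c^2 + 140ac^2 − 28c^3 + 180a − 36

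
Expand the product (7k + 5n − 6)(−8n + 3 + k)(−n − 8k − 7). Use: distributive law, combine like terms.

371kn² + 401k²n − 162kn − 169k² + 39k − 56k³ + 40n³ + 217n² − 423n + 126

(7k + 5n − 6)(−8n + 3 + k)(−n − 8k − 7)
= (−56kn + 21k + 7k² − 40n² + 15n + 5kn + 48n − 18 − 6k)(−n − 8k − 7)    [distributive law]
= (−51kn + 15k + 7k² − 40n² + 63n − 18)(−n − 8k − 7)    [combine like terms]
= 51kn² + 408k²n + 357kn − 15kn − 120k² − 105k − 7k²n − 56k³ − 49k² + 40n³ + 320kn² + 280n² − 63n² − 504kn − 441n + 18n + 144k + 126    [distributive law]
= 371kn² + 401k²n − 162kn − 169k² + 39k − 56k³ + 40n³ + 217n² − 423n + 126    [combine like terms]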